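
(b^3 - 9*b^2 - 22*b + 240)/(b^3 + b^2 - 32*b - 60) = (b - 8)/(b + 2)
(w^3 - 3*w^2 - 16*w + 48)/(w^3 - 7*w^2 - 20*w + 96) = (w - 4)/(w - 8)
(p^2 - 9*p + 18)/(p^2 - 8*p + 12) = (p - 3)/(p - 2)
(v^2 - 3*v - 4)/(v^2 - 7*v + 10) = (v^2 - 3*v - 4)/(v^2 - 7*v + 10)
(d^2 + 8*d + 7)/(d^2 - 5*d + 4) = (d^2 + 8*d + 7)/(d^2 - 5*d + 4)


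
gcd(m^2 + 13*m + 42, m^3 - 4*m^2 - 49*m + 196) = m + 7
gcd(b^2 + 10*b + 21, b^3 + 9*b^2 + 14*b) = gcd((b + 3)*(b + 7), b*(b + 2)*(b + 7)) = b + 7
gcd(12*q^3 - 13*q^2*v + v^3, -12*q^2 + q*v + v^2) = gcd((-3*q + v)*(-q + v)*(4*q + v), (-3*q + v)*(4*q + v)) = 12*q^2 - q*v - v^2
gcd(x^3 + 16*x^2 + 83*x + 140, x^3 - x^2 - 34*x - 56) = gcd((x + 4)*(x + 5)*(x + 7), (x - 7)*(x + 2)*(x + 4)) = x + 4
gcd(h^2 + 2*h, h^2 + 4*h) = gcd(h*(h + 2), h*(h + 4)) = h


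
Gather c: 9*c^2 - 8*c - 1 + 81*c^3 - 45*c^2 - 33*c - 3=81*c^3 - 36*c^2 - 41*c - 4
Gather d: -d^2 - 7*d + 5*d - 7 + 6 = -d^2 - 2*d - 1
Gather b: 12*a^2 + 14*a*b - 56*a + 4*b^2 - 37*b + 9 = 12*a^2 - 56*a + 4*b^2 + b*(14*a - 37) + 9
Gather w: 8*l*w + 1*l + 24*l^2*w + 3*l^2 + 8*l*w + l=3*l^2 + 2*l + w*(24*l^2 + 16*l)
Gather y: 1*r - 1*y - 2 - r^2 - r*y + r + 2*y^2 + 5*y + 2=-r^2 + 2*r + 2*y^2 + y*(4 - r)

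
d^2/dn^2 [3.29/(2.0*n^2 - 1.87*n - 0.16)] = (26.32*n^2 - 24.6092*n - 3.29*(4.0*n - 1.87)*(8.0*n - 3.74) - 2.1056)/(-2.0*n^2 + 1.87*n + 0.16)^3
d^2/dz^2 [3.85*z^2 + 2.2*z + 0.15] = 7.70000000000000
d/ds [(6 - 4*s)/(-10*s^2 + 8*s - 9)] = 4*(-10*s^2 + 30*s - 3)/(100*s^4 - 160*s^3 + 244*s^2 - 144*s + 81)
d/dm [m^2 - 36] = 2*m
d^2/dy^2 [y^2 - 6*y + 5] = 2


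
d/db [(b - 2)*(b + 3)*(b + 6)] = b*(3*b + 14)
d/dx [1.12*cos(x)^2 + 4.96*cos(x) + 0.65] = -(2.24*cos(x) + 4.96)*sin(x)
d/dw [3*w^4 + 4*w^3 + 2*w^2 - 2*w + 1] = 12*w^3 + 12*w^2 + 4*w - 2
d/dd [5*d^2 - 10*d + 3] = 10*d - 10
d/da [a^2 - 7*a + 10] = 2*a - 7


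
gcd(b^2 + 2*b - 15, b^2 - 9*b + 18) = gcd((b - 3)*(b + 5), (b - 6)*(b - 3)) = b - 3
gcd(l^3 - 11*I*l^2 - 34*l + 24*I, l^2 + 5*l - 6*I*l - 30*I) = l - 6*I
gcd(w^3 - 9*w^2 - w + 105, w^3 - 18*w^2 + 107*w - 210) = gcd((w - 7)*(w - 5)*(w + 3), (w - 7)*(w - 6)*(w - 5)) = w^2 - 12*w + 35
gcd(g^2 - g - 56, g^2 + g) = 1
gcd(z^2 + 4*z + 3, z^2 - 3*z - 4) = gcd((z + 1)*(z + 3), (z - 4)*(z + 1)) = z + 1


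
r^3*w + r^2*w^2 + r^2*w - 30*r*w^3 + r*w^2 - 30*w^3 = (r - 5*w)*(r + 6*w)*(r*w + w)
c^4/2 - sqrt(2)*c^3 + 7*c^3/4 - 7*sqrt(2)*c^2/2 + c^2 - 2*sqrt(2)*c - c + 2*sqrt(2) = (c/2 + 1)*(c - 1/2)*(c + 2)*(c - 2*sqrt(2))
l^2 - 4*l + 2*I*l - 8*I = (l - 4)*(l + 2*I)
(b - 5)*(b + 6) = b^2 + b - 30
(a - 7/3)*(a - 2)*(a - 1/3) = a^3 - 14*a^2/3 + 55*a/9 - 14/9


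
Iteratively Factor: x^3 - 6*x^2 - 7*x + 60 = (x - 4)*(x^2 - 2*x - 15) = (x - 5)*(x - 4)*(x + 3)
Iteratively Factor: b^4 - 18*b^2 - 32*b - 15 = (b + 1)*(b^3 - b^2 - 17*b - 15) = (b + 1)*(b + 3)*(b^2 - 4*b - 5) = (b - 5)*(b + 1)*(b + 3)*(b + 1)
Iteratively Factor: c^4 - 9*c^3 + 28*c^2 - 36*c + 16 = (c - 2)*(c^3 - 7*c^2 + 14*c - 8) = (c - 2)^2*(c^2 - 5*c + 4) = (c - 4)*(c - 2)^2*(c - 1)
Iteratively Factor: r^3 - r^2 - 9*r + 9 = (r + 3)*(r^2 - 4*r + 3) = (r - 1)*(r + 3)*(r - 3)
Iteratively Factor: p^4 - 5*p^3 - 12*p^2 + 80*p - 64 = (p + 4)*(p^3 - 9*p^2 + 24*p - 16) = (p - 4)*(p + 4)*(p^2 - 5*p + 4) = (p - 4)^2*(p + 4)*(p - 1)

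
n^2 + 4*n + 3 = (n + 1)*(n + 3)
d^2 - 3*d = d*(d - 3)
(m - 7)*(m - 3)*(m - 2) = m^3 - 12*m^2 + 41*m - 42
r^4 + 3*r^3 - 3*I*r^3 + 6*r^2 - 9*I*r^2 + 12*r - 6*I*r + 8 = (r + 1)*(r + 2)*(r - 4*I)*(r + I)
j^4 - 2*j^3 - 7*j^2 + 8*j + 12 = (j - 3)*(j - 2)*(j + 1)*(j + 2)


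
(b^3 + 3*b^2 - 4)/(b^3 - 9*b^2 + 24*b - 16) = (b^2 + 4*b + 4)/(b^2 - 8*b + 16)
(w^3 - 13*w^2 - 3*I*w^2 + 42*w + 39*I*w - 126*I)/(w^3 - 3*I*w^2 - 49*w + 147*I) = (w - 6)/(w + 7)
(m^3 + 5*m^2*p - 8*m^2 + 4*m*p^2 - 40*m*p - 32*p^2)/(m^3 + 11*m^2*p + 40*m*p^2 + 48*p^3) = (m^2 + m*p - 8*m - 8*p)/(m^2 + 7*m*p + 12*p^2)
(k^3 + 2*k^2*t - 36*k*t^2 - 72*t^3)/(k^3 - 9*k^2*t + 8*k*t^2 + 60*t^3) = (-k - 6*t)/(-k + 5*t)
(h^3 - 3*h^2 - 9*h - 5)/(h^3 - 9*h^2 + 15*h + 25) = (h + 1)/(h - 5)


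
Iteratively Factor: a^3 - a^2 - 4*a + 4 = (a + 2)*(a^2 - 3*a + 2) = (a - 2)*(a + 2)*(a - 1)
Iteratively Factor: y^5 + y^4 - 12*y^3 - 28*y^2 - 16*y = (y + 2)*(y^4 - y^3 - 10*y^2 - 8*y) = (y + 2)^2*(y^3 - 3*y^2 - 4*y) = (y + 1)*(y + 2)^2*(y^2 - 4*y) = (y - 4)*(y + 1)*(y + 2)^2*(y)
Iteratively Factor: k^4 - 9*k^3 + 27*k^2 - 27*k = (k - 3)*(k^3 - 6*k^2 + 9*k) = (k - 3)^2*(k^2 - 3*k) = (k - 3)^3*(k)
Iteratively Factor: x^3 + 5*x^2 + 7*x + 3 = (x + 1)*(x^2 + 4*x + 3) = (x + 1)^2*(x + 3)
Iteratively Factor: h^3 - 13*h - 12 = (h - 4)*(h^2 + 4*h + 3) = (h - 4)*(h + 1)*(h + 3)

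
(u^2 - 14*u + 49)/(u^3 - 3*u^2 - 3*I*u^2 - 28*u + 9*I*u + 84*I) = (u - 7)/(u^2 + u*(4 - 3*I) - 12*I)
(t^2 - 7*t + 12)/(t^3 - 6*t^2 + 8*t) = (t - 3)/(t*(t - 2))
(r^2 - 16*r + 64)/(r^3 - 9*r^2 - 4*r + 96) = (r - 8)/(r^2 - r - 12)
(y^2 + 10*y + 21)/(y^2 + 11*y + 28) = (y + 3)/(y + 4)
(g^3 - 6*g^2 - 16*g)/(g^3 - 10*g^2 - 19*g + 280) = g*(g + 2)/(g^2 - 2*g - 35)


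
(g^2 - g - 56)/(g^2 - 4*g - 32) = (g + 7)/(g + 4)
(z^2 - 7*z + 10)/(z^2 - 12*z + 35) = (z - 2)/(z - 7)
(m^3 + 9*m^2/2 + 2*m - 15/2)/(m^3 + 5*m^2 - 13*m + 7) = (2*m^2 + 11*m + 15)/(2*(m^2 + 6*m - 7))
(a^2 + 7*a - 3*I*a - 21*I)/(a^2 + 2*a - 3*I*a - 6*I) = (a + 7)/(a + 2)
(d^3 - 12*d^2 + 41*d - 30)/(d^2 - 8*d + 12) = (d^2 - 6*d + 5)/(d - 2)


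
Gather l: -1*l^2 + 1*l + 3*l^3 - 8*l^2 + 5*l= 3*l^3 - 9*l^2 + 6*l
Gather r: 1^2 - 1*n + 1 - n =2 - 2*n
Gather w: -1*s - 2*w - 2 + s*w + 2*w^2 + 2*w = s*w - s + 2*w^2 - 2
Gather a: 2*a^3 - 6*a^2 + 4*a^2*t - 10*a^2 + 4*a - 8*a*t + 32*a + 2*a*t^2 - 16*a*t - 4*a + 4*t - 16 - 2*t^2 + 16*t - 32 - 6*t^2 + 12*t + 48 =2*a^3 + a^2*(4*t - 16) + a*(2*t^2 - 24*t + 32) - 8*t^2 + 32*t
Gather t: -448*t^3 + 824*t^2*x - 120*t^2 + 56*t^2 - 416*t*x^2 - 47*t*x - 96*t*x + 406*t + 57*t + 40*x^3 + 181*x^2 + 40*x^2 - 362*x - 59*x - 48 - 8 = -448*t^3 + t^2*(824*x - 64) + t*(-416*x^2 - 143*x + 463) + 40*x^3 + 221*x^2 - 421*x - 56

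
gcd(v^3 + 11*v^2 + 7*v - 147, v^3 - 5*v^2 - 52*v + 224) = v + 7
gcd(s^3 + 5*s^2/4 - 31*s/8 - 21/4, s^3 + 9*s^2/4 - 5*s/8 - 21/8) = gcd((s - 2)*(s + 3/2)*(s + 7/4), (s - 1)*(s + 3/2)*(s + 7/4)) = s^2 + 13*s/4 + 21/8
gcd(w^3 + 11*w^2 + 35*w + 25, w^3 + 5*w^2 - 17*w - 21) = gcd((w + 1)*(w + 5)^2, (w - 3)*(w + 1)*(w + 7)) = w + 1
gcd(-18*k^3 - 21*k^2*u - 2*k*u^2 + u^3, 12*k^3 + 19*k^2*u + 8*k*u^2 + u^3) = 3*k^2 + 4*k*u + u^2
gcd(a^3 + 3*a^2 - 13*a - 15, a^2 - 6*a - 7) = a + 1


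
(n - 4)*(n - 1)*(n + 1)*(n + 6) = n^4 + 2*n^3 - 25*n^2 - 2*n + 24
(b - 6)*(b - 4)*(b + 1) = b^3 - 9*b^2 + 14*b + 24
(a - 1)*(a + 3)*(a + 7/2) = a^3 + 11*a^2/2 + 4*a - 21/2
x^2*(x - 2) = x^3 - 2*x^2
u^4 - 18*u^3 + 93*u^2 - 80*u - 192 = (u - 8)^2*(u - 3)*(u + 1)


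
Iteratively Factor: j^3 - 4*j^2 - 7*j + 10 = (j - 1)*(j^2 - 3*j - 10) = (j - 5)*(j - 1)*(j + 2)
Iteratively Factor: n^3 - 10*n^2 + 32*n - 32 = (n - 4)*(n^2 - 6*n + 8) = (n - 4)^2*(n - 2)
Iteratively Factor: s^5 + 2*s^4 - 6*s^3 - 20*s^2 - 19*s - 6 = (s + 1)*(s^4 + s^3 - 7*s^2 - 13*s - 6) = (s + 1)*(s + 2)*(s^3 - s^2 - 5*s - 3) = (s + 1)^2*(s + 2)*(s^2 - 2*s - 3) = (s - 3)*(s + 1)^2*(s + 2)*(s + 1)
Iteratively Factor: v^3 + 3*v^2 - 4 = (v + 2)*(v^2 + v - 2) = (v + 2)^2*(v - 1)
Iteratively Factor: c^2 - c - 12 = (c + 3)*(c - 4)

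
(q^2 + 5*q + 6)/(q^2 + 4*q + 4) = (q + 3)/(q + 2)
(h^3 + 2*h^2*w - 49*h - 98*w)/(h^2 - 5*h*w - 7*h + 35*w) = (-h^2 - 2*h*w - 7*h - 14*w)/(-h + 5*w)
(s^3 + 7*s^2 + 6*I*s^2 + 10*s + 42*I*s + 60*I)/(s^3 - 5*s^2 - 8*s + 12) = (s^2 + s*(5 + 6*I) + 30*I)/(s^2 - 7*s + 6)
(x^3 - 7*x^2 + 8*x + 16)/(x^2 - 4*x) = x - 3 - 4/x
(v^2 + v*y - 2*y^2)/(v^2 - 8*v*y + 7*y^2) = (-v - 2*y)/(-v + 7*y)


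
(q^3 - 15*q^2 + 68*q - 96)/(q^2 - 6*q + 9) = (q^2 - 12*q + 32)/(q - 3)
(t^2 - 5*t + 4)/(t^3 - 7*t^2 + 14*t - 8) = 1/(t - 2)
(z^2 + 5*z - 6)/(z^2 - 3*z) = (z^2 + 5*z - 6)/(z*(z - 3))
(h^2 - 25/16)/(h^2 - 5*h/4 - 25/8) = (4*h - 5)/(2*(2*h - 5))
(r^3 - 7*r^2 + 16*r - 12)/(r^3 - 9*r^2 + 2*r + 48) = (r^2 - 4*r + 4)/(r^2 - 6*r - 16)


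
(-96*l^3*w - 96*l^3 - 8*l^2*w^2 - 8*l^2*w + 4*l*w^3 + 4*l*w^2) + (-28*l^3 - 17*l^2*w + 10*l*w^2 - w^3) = -96*l^3*w - 124*l^3 - 8*l^2*w^2 - 25*l^2*w + 4*l*w^3 + 14*l*w^2 - w^3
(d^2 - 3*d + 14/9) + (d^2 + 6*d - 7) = 2*d^2 + 3*d - 49/9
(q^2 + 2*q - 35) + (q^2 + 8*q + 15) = 2*q^2 + 10*q - 20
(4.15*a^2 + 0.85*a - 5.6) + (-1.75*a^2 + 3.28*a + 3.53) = 2.4*a^2 + 4.13*a - 2.07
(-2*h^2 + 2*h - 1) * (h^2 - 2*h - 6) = -2*h^4 + 6*h^3 + 7*h^2 - 10*h + 6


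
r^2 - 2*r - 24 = (r - 6)*(r + 4)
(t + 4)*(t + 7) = t^2 + 11*t + 28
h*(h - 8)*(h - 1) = h^3 - 9*h^2 + 8*h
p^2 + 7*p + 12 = (p + 3)*(p + 4)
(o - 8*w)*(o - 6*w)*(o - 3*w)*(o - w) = o^4 - 18*o^3*w + 107*o^2*w^2 - 234*o*w^3 + 144*w^4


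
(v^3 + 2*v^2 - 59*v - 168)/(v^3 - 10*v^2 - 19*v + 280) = (v^2 + 10*v + 21)/(v^2 - 2*v - 35)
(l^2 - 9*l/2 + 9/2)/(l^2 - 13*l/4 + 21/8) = 4*(l - 3)/(4*l - 7)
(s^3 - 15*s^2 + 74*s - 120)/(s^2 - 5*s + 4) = (s^2 - 11*s + 30)/(s - 1)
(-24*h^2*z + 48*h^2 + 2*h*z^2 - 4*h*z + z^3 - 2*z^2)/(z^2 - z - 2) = (-24*h^2 + 2*h*z + z^2)/(z + 1)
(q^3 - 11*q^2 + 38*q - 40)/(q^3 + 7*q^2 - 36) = (q^2 - 9*q + 20)/(q^2 + 9*q + 18)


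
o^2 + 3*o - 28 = (o - 4)*(o + 7)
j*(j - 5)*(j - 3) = j^3 - 8*j^2 + 15*j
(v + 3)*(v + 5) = v^2 + 8*v + 15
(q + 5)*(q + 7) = q^2 + 12*q + 35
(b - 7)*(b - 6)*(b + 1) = b^3 - 12*b^2 + 29*b + 42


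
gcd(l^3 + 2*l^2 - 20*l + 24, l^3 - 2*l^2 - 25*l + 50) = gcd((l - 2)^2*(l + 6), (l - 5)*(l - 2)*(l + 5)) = l - 2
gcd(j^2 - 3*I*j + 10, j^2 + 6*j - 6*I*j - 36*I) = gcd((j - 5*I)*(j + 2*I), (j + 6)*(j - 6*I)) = 1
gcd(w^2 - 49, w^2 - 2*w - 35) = w - 7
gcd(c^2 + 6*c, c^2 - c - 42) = c + 6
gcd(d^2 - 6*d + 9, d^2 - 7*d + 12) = d - 3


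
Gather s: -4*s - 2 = -4*s - 2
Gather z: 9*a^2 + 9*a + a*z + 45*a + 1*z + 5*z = 9*a^2 + 54*a + z*(a + 6)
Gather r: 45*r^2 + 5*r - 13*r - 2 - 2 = 45*r^2 - 8*r - 4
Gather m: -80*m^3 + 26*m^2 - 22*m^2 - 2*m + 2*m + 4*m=-80*m^3 + 4*m^2 + 4*m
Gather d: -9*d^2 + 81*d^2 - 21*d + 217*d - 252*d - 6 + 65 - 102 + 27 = 72*d^2 - 56*d - 16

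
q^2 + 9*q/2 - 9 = (q - 3/2)*(q + 6)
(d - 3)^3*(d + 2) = d^4 - 7*d^3 + 9*d^2 + 27*d - 54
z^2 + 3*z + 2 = (z + 1)*(z + 2)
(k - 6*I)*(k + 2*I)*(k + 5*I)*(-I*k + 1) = -I*k^4 + 2*k^3 - 31*I*k^2 + 92*k + 60*I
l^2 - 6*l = l*(l - 6)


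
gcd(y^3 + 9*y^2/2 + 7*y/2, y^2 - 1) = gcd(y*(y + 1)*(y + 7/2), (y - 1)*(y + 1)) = y + 1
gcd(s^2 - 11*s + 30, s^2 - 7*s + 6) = s - 6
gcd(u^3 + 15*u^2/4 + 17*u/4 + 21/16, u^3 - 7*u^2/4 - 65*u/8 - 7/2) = u^2 + 9*u/4 + 7/8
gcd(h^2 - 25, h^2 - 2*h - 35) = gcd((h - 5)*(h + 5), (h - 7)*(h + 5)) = h + 5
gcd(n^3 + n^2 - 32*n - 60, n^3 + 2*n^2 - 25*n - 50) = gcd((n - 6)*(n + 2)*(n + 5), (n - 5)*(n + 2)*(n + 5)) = n^2 + 7*n + 10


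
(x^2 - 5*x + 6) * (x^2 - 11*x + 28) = x^4 - 16*x^3 + 89*x^2 - 206*x + 168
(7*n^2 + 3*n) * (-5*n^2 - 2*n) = -35*n^4 - 29*n^3 - 6*n^2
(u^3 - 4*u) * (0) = 0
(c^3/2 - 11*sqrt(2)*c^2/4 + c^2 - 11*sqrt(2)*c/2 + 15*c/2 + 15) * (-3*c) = -3*c^4/2 - 3*c^3 + 33*sqrt(2)*c^3/4 - 45*c^2/2 + 33*sqrt(2)*c^2/2 - 45*c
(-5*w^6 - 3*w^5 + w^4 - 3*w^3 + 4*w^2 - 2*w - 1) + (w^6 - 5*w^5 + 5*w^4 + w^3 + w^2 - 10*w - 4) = -4*w^6 - 8*w^5 + 6*w^4 - 2*w^3 + 5*w^2 - 12*w - 5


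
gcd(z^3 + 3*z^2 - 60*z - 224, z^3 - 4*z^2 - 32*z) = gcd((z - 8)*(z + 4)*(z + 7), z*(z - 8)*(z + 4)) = z^2 - 4*z - 32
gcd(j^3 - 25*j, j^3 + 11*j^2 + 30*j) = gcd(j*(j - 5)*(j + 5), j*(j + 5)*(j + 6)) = j^2 + 5*j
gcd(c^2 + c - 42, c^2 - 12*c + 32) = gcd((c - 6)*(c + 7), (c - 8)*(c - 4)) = 1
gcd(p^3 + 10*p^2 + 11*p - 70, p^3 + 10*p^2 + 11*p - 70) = p^3 + 10*p^2 + 11*p - 70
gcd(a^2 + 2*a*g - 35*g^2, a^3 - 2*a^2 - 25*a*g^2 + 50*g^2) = a - 5*g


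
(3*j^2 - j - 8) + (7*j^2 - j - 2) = 10*j^2 - 2*j - 10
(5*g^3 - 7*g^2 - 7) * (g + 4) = 5*g^4 + 13*g^3 - 28*g^2 - 7*g - 28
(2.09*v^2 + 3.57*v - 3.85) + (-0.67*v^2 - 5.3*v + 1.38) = 1.42*v^2 - 1.73*v - 2.47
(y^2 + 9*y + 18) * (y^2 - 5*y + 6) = y^4 + 4*y^3 - 21*y^2 - 36*y + 108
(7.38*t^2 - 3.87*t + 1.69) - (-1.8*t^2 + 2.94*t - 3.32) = 9.18*t^2 - 6.81*t + 5.01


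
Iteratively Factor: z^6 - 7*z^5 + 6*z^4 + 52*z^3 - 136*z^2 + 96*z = (z - 2)*(z^5 - 5*z^4 - 4*z^3 + 44*z^2 - 48*z) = (z - 4)*(z - 2)*(z^4 - z^3 - 8*z^2 + 12*z) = (z - 4)*(z - 2)^2*(z^3 + z^2 - 6*z) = (z - 4)*(z - 2)^3*(z^2 + 3*z) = (z - 4)*(z - 2)^3*(z + 3)*(z)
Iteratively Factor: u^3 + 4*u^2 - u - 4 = (u + 1)*(u^2 + 3*u - 4) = (u - 1)*(u + 1)*(u + 4)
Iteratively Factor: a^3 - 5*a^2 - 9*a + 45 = (a - 5)*(a^2 - 9) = (a - 5)*(a + 3)*(a - 3)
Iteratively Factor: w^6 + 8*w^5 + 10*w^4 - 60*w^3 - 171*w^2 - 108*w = (w + 3)*(w^5 + 5*w^4 - 5*w^3 - 45*w^2 - 36*w) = w*(w + 3)*(w^4 + 5*w^3 - 5*w^2 - 45*w - 36) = w*(w + 3)^2*(w^3 + 2*w^2 - 11*w - 12) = w*(w + 3)^2*(w + 4)*(w^2 - 2*w - 3) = w*(w - 3)*(w + 3)^2*(w + 4)*(w + 1)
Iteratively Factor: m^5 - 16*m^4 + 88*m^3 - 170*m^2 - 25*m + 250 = (m - 5)*(m^4 - 11*m^3 + 33*m^2 - 5*m - 50) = (m - 5)^2*(m^3 - 6*m^2 + 3*m + 10) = (m - 5)^3*(m^2 - m - 2) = (m - 5)^3*(m + 1)*(m - 2)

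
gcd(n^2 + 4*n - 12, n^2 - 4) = n - 2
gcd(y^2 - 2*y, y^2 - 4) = y - 2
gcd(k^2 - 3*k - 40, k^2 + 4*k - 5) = k + 5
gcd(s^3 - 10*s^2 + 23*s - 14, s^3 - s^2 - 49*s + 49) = s^2 - 8*s + 7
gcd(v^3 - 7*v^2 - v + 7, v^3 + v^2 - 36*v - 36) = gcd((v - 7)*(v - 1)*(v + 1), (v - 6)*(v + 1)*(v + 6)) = v + 1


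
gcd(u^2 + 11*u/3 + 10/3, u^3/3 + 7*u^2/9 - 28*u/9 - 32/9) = 1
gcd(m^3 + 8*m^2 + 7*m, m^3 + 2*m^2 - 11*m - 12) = m + 1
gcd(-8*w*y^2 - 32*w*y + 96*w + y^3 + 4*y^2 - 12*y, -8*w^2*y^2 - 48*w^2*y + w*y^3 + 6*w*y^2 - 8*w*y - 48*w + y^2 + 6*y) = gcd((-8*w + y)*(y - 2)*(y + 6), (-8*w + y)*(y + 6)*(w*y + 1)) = -8*w*y - 48*w + y^2 + 6*y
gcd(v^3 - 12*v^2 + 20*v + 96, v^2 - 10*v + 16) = v - 8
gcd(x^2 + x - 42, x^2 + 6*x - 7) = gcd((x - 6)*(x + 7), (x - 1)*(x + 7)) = x + 7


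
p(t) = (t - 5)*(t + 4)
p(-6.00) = 22.00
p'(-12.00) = -25.00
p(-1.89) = -14.54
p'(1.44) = 1.88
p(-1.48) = -16.33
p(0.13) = -20.11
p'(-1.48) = -3.96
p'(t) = 2*t - 1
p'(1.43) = 1.86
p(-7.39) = 42.00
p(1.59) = -19.06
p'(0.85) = 0.70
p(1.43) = -19.39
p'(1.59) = 2.18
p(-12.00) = 136.00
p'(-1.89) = -4.78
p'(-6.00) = -13.00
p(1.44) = -19.37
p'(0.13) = -0.74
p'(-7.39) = -15.78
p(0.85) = -20.13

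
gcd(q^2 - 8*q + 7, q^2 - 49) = q - 7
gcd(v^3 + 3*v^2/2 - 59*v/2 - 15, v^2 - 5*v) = v - 5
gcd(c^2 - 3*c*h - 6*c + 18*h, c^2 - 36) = c - 6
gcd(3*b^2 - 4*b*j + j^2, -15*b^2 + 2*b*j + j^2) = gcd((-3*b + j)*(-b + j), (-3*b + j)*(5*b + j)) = 3*b - j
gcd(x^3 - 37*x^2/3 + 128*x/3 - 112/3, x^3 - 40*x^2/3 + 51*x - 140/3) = x^2 - 25*x/3 + 28/3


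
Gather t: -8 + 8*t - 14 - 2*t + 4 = 6*t - 18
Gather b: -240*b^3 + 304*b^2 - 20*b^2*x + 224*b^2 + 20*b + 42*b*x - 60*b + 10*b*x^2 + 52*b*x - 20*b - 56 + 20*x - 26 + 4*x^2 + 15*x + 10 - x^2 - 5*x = -240*b^3 + b^2*(528 - 20*x) + b*(10*x^2 + 94*x - 60) + 3*x^2 + 30*x - 72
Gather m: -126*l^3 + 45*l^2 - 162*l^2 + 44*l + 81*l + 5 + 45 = -126*l^3 - 117*l^2 + 125*l + 50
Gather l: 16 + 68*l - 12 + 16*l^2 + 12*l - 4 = 16*l^2 + 80*l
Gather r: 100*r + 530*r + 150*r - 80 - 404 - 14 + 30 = 780*r - 468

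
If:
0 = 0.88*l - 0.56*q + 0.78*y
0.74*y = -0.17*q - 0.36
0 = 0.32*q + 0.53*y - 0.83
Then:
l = 5.04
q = 5.49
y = -1.75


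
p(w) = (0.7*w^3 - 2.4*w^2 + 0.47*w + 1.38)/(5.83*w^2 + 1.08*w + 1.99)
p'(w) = (-11.66*w - 1.08)*(0.7*w^3 - 2.4*w^2 + 0.47*w + 1.38)/(5.83*w^2 + 1.08*w + 1.99)^2 + (2.1*w^2 - 4.8*w + 0.47)/(5.83*w^2 + 1.08*w + 1.99)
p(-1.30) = -0.46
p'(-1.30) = 0.36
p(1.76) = -0.06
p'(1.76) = -0.00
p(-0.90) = -0.26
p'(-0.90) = 0.70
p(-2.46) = -0.71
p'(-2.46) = 0.15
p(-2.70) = -0.75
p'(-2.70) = 0.14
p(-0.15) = 0.64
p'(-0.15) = 0.85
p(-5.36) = -1.09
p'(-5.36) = 0.12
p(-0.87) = -0.24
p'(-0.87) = 0.74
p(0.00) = 0.69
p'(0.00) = -0.14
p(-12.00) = -1.88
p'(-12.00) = 0.12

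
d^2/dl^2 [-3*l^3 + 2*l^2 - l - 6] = 4 - 18*l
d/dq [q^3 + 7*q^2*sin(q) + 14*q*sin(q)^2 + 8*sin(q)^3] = 7*q^2*cos(q) + 3*q^2 + 14*q*sin(q) + 14*q*sin(2*q) + 24*sin(q)^2*cos(q) + 14*sin(q)^2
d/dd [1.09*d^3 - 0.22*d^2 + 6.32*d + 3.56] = 3.27*d^2 - 0.44*d + 6.32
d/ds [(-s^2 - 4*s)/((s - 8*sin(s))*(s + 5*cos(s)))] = (-s*(s + 4)*(s - 8*sin(s))*(5*sin(s) - 1) - s*(s + 4)*(s + 5*cos(s))*(8*cos(s) - 1) + (-2*s - 4)*(s - 8*sin(s))*(s + 5*cos(s)))/((s - 8*sin(s))^2*(s + 5*cos(s))^2)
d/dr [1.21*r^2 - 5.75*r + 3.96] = 2.42*r - 5.75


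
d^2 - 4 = (d - 2)*(d + 2)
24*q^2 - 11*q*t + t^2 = (-8*q + t)*(-3*q + t)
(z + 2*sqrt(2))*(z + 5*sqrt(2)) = z^2 + 7*sqrt(2)*z + 20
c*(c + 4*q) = c^2 + 4*c*q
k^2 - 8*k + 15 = (k - 5)*(k - 3)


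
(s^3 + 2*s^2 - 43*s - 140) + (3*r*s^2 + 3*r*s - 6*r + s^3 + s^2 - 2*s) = 3*r*s^2 + 3*r*s - 6*r + 2*s^3 + 3*s^2 - 45*s - 140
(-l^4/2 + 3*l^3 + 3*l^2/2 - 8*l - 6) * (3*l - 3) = -3*l^5/2 + 21*l^4/2 - 9*l^3/2 - 57*l^2/2 + 6*l + 18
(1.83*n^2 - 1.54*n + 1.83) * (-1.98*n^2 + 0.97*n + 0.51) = -3.6234*n^4 + 4.8243*n^3 - 4.1839*n^2 + 0.9897*n + 0.9333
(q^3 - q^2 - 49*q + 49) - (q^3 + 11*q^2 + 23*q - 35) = -12*q^2 - 72*q + 84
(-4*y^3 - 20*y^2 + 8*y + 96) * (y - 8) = -4*y^4 + 12*y^3 + 168*y^2 + 32*y - 768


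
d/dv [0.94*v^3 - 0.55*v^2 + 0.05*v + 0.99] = 2.82*v^2 - 1.1*v + 0.05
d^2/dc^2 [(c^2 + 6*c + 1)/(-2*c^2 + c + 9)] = 4*(-13*c^3 - 33*c^2 - 159*c - 23)/(8*c^6 - 12*c^5 - 102*c^4 + 107*c^3 + 459*c^2 - 243*c - 729)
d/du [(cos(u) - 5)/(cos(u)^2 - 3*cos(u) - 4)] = (cos(u)^2 - 10*cos(u) + 19)*sin(u)/((cos(u) - 4)^2*(cos(u) + 1)^2)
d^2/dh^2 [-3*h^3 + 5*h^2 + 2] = 10 - 18*h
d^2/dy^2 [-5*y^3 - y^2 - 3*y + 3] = -30*y - 2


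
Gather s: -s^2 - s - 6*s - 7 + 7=-s^2 - 7*s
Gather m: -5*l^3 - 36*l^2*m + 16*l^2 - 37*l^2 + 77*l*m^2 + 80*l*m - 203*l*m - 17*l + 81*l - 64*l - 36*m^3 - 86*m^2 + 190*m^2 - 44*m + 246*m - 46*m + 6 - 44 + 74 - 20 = -5*l^3 - 21*l^2 - 36*m^3 + m^2*(77*l + 104) + m*(-36*l^2 - 123*l + 156) + 16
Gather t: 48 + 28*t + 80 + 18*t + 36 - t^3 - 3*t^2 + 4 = -t^3 - 3*t^2 + 46*t + 168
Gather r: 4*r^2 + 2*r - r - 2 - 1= 4*r^2 + r - 3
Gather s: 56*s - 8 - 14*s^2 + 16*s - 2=-14*s^2 + 72*s - 10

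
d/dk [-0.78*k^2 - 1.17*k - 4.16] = -1.56*k - 1.17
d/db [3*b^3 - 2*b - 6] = 9*b^2 - 2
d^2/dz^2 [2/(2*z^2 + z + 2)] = 4*(-4*z^2 - 2*z + (4*z + 1)^2 - 4)/(2*z^2 + z + 2)^3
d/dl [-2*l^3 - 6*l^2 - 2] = 6*l*(-l - 2)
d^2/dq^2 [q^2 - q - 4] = 2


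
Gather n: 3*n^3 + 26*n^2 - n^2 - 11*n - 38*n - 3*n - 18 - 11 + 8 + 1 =3*n^3 + 25*n^2 - 52*n - 20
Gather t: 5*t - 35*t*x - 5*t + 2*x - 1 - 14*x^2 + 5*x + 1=-35*t*x - 14*x^2 + 7*x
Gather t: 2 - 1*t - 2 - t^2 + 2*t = -t^2 + t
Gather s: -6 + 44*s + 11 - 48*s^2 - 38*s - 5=-48*s^2 + 6*s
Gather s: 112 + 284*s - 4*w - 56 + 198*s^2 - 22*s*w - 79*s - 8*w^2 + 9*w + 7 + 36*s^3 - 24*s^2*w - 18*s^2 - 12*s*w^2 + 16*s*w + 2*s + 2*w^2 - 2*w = 36*s^3 + s^2*(180 - 24*w) + s*(-12*w^2 - 6*w + 207) - 6*w^2 + 3*w + 63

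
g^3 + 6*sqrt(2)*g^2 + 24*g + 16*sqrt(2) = (g + 2*sqrt(2))^3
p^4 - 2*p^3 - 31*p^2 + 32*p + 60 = (p - 6)*(p - 2)*(p + 1)*(p + 5)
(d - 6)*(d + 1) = d^2 - 5*d - 6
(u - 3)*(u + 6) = u^2 + 3*u - 18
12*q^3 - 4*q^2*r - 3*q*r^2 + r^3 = (-3*q + r)*(-2*q + r)*(2*q + r)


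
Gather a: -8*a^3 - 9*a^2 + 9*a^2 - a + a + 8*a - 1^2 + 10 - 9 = -8*a^3 + 8*a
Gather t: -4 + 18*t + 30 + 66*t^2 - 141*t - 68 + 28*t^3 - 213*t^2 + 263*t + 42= 28*t^3 - 147*t^2 + 140*t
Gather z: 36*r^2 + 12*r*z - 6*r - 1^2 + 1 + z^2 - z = 36*r^2 - 6*r + z^2 + z*(12*r - 1)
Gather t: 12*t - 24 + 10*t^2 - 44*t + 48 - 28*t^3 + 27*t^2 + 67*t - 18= -28*t^3 + 37*t^2 + 35*t + 6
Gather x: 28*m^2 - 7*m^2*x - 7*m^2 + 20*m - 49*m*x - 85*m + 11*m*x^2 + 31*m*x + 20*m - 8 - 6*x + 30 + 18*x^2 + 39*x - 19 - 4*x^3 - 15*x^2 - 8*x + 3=21*m^2 - 45*m - 4*x^3 + x^2*(11*m + 3) + x*(-7*m^2 - 18*m + 25) + 6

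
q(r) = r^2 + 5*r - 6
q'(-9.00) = -13.00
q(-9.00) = 30.00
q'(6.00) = 17.00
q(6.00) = 60.00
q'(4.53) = 14.06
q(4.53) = 37.17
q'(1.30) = 7.60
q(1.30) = 2.19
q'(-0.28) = 4.44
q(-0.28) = -7.32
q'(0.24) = 5.48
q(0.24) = -4.74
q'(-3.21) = -1.42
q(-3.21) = -11.75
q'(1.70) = 8.40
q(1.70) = 5.39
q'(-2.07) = 0.86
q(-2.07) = -12.07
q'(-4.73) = -4.46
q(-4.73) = -7.28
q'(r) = 2*r + 5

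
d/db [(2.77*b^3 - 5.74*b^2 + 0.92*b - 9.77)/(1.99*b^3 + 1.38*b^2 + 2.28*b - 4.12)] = (15.2452*b^4 + 8.9696*b^3 + 9.73289999999999*b^2 + 74.2628*b + 18.4852)/(3.9601*b^6 + 5.4924*b^5 + 10.9788*b^4 - 10.1048*b^3 - 6.1728*b^2 - 18.7872*b + 16.9744)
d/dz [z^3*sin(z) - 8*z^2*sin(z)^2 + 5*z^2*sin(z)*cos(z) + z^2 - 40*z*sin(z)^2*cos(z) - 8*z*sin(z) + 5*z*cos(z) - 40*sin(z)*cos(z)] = z^3*cos(z) + 3*z^2*sin(z) - 8*z^2*sin(2*z) + 5*z^2*cos(2*z) + 5*z*sin(z) + 5*z*sin(2*z) - 30*z*sin(3*z) - 8*z*cos(z) + 8*z*cos(2*z) - 6*z - 8*sin(z) - 5*cos(z) - 40*cos(2*z) + 10*cos(3*z)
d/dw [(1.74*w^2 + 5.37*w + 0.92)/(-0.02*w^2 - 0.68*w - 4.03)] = (-1.0758*w^2 - 13.9876*w - 21.0155)/(0.0004*w^4 + 0.0272*w^3 + 0.6236*w^2 + 5.4808*w + 16.2409)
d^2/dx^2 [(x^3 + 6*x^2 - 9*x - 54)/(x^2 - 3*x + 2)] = 16*(2*x^3 - 27*x^2 + 69*x - 51)/(x^6 - 9*x^5 + 33*x^4 - 63*x^3 + 66*x^2 - 36*x + 8)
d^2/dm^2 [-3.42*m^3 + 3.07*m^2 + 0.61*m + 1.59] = 6.14 - 20.52*m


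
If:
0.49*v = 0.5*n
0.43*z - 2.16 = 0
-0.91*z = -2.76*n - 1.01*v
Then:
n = 1.21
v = 1.23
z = 5.02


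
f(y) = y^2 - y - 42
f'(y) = 2*y - 1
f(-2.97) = -30.21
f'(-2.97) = -6.94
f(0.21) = -42.17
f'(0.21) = -0.58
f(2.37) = -38.75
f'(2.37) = 3.74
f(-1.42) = -38.56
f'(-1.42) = -3.84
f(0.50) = -42.25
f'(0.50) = 0.00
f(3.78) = -31.49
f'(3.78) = 6.56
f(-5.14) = -10.44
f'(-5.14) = -11.28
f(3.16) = -35.17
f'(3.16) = 5.32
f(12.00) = 90.00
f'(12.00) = 23.00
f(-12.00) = 114.00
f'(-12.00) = -25.00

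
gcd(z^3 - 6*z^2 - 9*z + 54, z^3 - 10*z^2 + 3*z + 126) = z^2 - 3*z - 18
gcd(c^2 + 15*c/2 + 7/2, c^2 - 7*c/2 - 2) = c + 1/2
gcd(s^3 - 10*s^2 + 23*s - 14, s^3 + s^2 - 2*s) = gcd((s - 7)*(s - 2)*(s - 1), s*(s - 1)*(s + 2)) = s - 1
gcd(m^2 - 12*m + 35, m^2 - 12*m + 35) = m^2 - 12*m + 35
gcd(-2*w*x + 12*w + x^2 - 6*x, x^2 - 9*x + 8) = 1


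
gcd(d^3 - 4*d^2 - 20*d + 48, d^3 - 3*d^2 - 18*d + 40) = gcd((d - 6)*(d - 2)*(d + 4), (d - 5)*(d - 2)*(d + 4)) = d^2 + 2*d - 8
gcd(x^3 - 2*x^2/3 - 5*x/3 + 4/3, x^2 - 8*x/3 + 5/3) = x - 1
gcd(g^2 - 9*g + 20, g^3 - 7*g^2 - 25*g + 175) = g - 5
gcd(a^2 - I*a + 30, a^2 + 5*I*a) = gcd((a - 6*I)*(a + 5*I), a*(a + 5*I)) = a + 5*I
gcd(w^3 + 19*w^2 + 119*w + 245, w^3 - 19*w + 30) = w + 5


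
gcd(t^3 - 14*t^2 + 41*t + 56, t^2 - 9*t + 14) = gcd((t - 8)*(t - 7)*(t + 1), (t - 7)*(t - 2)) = t - 7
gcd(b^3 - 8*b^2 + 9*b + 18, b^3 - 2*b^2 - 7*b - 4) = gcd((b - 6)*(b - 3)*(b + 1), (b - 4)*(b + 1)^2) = b + 1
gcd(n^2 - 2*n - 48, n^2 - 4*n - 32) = n - 8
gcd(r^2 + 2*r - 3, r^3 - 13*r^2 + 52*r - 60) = 1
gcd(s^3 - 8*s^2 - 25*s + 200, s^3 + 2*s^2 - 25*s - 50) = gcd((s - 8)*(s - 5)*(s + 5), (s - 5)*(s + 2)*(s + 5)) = s^2 - 25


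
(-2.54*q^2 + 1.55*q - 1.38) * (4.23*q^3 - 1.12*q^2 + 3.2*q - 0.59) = -10.7442*q^5 + 9.4013*q^4 - 15.7014*q^3 + 8.0042*q^2 - 5.3305*q + 0.8142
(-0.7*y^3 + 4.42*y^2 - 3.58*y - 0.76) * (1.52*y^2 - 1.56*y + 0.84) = -1.064*y^5 + 7.8104*y^4 - 12.9248*y^3 + 8.1424*y^2 - 1.8216*y - 0.6384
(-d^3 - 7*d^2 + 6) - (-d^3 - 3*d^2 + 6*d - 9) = -4*d^2 - 6*d + 15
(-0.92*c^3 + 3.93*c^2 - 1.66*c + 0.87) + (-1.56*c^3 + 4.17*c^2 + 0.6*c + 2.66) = -2.48*c^3 + 8.1*c^2 - 1.06*c + 3.53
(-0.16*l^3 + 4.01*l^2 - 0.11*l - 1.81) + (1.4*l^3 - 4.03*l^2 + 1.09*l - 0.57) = 1.24*l^3 - 0.0200000000000005*l^2 + 0.98*l - 2.38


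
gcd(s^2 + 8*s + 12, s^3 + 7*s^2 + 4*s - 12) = s^2 + 8*s + 12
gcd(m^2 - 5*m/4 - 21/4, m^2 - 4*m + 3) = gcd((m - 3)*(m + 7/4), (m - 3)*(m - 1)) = m - 3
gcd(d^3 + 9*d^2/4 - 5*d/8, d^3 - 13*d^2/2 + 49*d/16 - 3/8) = d - 1/4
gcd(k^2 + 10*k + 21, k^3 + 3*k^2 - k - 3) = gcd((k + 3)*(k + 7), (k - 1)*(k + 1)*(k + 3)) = k + 3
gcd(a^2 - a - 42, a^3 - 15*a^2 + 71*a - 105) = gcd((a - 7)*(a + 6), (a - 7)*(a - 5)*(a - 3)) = a - 7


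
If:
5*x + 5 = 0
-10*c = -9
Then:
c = 9/10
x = -1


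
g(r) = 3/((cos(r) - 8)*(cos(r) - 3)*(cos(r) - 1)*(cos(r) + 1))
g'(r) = 3*sin(r)/((cos(r) - 8)*(cos(r) - 3)*(cos(r) - 1)*(cos(r) + 1)^2) + 3*sin(r)/((cos(r) - 8)*(cos(r) - 3)*(cos(r) - 1)^2*(cos(r) + 1)) + 3*sin(r)/((cos(r) - 8)*(cos(r) - 3)^2*(cos(r) - 1)*(cos(r) + 1)) + 3*sin(r)/((cos(r) - 8)^2*(cos(r) - 3)*(cos(r) - 1)*(cos(r) + 1))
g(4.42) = -0.12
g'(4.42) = 0.02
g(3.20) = -24.47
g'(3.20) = 836.46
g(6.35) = -48.00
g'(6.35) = 1436.83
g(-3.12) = -178.78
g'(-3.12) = 16555.06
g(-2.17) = -0.14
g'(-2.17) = 0.15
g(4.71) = -0.12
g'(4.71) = -0.06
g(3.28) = -4.39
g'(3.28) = 62.86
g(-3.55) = -0.54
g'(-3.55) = -2.44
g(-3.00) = -4.20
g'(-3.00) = 58.71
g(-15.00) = -0.22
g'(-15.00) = 0.45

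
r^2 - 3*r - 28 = (r - 7)*(r + 4)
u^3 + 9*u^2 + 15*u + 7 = (u + 1)^2*(u + 7)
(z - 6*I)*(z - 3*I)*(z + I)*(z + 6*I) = z^4 - 2*I*z^3 + 39*z^2 - 72*I*z + 108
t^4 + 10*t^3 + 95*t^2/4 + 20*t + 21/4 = (t + 1/2)*(t + 1)*(t + 3/2)*(t + 7)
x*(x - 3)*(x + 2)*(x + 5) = x^4 + 4*x^3 - 11*x^2 - 30*x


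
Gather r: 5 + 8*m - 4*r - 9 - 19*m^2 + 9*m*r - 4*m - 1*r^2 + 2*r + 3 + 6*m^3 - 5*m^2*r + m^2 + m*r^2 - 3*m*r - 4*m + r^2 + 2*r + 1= 6*m^3 - 18*m^2 + m*r^2 + r*(-5*m^2 + 6*m)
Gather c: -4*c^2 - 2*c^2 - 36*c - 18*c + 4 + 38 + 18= -6*c^2 - 54*c + 60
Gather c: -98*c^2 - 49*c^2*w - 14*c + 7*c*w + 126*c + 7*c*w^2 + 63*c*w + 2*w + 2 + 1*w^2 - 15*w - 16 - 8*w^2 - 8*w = c^2*(-49*w - 98) + c*(7*w^2 + 70*w + 112) - 7*w^2 - 21*w - 14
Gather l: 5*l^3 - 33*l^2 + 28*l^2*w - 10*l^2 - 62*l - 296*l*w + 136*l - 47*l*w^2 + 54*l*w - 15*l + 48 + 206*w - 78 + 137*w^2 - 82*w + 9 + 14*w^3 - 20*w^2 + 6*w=5*l^3 + l^2*(28*w - 43) + l*(-47*w^2 - 242*w + 59) + 14*w^3 + 117*w^2 + 130*w - 21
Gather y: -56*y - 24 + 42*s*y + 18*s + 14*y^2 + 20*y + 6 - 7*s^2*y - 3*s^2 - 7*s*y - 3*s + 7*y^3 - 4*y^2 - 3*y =-3*s^2 + 15*s + 7*y^3 + 10*y^2 + y*(-7*s^2 + 35*s - 39) - 18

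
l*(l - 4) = l^2 - 4*l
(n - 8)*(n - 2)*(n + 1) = n^3 - 9*n^2 + 6*n + 16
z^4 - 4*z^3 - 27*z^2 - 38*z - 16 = (z - 8)*(z + 1)^2*(z + 2)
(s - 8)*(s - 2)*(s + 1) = s^3 - 9*s^2 + 6*s + 16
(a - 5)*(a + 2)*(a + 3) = a^3 - 19*a - 30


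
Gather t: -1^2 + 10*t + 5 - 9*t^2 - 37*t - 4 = -9*t^2 - 27*t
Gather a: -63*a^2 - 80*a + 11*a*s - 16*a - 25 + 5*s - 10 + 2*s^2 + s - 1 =-63*a^2 + a*(11*s - 96) + 2*s^2 + 6*s - 36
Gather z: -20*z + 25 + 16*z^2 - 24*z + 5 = 16*z^2 - 44*z + 30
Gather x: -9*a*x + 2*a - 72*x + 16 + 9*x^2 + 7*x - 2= 2*a + 9*x^2 + x*(-9*a - 65) + 14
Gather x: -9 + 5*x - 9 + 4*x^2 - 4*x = 4*x^2 + x - 18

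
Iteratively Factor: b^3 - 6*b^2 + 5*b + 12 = (b - 4)*(b^2 - 2*b - 3) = (b - 4)*(b - 3)*(b + 1)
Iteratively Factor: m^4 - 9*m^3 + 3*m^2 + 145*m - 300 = (m - 3)*(m^3 - 6*m^2 - 15*m + 100) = (m - 5)*(m - 3)*(m^2 - m - 20) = (m - 5)^2*(m - 3)*(m + 4)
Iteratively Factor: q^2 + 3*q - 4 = (q - 1)*(q + 4)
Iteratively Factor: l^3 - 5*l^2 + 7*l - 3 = (l - 1)*(l^2 - 4*l + 3) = (l - 1)^2*(l - 3)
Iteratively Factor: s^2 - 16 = (s - 4)*(s + 4)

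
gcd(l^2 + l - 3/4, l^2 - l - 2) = 1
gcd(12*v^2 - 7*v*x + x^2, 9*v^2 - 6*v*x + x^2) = -3*v + x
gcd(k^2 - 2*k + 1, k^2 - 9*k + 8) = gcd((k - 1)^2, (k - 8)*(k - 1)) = k - 1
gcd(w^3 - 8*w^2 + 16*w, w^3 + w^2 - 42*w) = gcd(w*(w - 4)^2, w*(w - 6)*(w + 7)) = w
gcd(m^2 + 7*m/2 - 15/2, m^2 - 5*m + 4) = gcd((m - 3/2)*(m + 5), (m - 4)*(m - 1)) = 1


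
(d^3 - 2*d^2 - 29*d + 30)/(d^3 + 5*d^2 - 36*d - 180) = (d - 1)/(d + 6)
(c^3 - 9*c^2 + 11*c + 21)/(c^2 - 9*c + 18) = (c^2 - 6*c - 7)/(c - 6)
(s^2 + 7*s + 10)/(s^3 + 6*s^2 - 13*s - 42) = (s + 5)/(s^2 + 4*s - 21)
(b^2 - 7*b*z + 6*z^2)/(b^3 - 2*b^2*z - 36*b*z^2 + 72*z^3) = (-b + z)/(-b^2 - 4*b*z + 12*z^2)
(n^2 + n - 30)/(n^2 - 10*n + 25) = (n + 6)/(n - 5)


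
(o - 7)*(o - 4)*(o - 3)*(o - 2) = o^4 - 16*o^3 + 89*o^2 - 206*o + 168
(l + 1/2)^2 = l^2 + l + 1/4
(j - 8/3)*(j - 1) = j^2 - 11*j/3 + 8/3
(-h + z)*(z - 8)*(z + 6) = -h*z^2 + 2*h*z + 48*h + z^3 - 2*z^2 - 48*z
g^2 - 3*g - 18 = (g - 6)*(g + 3)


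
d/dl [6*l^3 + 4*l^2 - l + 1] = 18*l^2 + 8*l - 1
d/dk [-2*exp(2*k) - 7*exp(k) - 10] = (-4*exp(k) - 7)*exp(k)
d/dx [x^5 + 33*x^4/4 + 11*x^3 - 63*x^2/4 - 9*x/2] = 5*x^4 + 33*x^3 + 33*x^2 - 63*x/2 - 9/2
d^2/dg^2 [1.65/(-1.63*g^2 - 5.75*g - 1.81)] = (8.76777*g^2 + 30.92925*g - 1.65*(3.26*g + 5.75)*(6.52*g + 11.5) + 9.73599)/(1.63*g^2 + 5.75*g + 1.81)^3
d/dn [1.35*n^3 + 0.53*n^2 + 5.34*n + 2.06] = 4.05*n^2 + 1.06*n + 5.34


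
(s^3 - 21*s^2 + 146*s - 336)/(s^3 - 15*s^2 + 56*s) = (s - 6)/s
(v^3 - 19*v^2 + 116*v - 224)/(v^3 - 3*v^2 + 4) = (v^3 - 19*v^2 + 116*v - 224)/(v^3 - 3*v^2 + 4)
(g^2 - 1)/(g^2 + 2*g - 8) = (g^2 - 1)/(g^2 + 2*g - 8)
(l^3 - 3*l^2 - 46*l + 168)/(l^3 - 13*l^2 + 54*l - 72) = (l + 7)/(l - 3)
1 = 1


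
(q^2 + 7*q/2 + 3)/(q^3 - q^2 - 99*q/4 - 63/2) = 2*(q + 2)/(2*q^2 - 5*q - 42)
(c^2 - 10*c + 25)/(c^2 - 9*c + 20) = (c - 5)/(c - 4)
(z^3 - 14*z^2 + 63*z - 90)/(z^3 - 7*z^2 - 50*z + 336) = (z^2 - 8*z + 15)/(z^2 - z - 56)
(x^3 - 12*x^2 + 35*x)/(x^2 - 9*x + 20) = x*(x - 7)/(x - 4)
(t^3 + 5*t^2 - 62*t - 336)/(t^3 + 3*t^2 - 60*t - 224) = (t + 6)/(t + 4)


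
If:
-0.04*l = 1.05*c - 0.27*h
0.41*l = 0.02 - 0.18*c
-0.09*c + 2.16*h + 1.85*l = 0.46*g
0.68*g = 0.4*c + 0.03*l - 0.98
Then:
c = -0.11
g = -1.50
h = -0.41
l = 0.10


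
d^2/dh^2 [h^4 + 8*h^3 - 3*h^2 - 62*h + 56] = 12*h^2 + 48*h - 6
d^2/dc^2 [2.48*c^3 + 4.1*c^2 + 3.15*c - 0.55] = 14.88*c + 8.2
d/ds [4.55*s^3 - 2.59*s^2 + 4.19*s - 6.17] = 13.65*s^2 - 5.18*s + 4.19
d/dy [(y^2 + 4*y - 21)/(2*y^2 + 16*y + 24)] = (2*y^2 + 33*y + 108)/(y^4 + 16*y^3 + 88*y^2 + 192*y + 144)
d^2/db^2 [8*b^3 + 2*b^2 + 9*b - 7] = 48*b + 4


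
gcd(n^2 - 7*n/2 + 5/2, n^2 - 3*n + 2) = n - 1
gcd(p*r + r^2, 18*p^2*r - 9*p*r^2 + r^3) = r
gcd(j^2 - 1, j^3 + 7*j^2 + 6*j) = j + 1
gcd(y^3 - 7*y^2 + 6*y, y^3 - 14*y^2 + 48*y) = y^2 - 6*y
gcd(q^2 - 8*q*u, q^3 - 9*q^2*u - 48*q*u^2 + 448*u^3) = q - 8*u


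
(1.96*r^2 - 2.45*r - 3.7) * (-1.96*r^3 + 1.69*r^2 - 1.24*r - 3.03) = -3.8416*r^5 + 8.1144*r^4 + 0.6811*r^3 - 9.1538*r^2 + 12.0115*r + 11.211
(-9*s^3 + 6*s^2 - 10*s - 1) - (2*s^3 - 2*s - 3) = -11*s^3 + 6*s^2 - 8*s + 2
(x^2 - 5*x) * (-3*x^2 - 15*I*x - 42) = -3*x^4 + 15*x^3 - 15*I*x^3 - 42*x^2 + 75*I*x^2 + 210*x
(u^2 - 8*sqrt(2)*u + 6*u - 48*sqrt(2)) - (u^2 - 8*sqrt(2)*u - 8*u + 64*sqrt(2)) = 14*u - 112*sqrt(2)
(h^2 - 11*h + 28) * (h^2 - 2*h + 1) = h^4 - 13*h^3 + 51*h^2 - 67*h + 28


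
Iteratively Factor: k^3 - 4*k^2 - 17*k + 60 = (k - 3)*(k^2 - k - 20) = (k - 3)*(k + 4)*(k - 5)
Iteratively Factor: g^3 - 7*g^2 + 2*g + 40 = (g - 5)*(g^2 - 2*g - 8) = (g - 5)*(g - 4)*(g + 2)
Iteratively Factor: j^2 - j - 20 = (j - 5)*(j + 4)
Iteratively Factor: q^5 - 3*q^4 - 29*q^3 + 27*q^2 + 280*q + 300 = (q + 3)*(q^4 - 6*q^3 - 11*q^2 + 60*q + 100) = (q + 2)*(q + 3)*(q^3 - 8*q^2 + 5*q + 50) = (q - 5)*(q + 2)*(q + 3)*(q^2 - 3*q - 10) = (q - 5)^2*(q + 2)*(q + 3)*(q + 2)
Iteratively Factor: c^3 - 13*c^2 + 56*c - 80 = (c - 5)*(c^2 - 8*c + 16) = (c - 5)*(c - 4)*(c - 4)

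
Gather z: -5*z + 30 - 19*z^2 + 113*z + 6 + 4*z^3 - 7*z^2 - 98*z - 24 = 4*z^3 - 26*z^2 + 10*z + 12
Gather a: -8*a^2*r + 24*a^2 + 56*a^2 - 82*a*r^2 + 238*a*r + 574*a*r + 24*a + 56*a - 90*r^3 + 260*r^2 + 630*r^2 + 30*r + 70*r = a^2*(80 - 8*r) + a*(-82*r^2 + 812*r + 80) - 90*r^3 + 890*r^2 + 100*r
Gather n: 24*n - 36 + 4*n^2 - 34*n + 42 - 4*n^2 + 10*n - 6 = 0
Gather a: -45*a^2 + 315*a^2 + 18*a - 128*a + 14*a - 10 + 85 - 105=270*a^2 - 96*a - 30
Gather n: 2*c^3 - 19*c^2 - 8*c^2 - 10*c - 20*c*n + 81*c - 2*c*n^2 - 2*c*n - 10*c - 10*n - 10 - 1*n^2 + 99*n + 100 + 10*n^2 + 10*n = 2*c^3 - 27*c^2 + 61*c + n^2*(9 - 2*c) + n*(99 - 22*c) + 90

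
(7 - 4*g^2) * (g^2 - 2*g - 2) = -4*g^4 + 8*g^3 + 15*g^2 - 14*g - 14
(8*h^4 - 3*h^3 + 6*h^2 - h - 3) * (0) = 0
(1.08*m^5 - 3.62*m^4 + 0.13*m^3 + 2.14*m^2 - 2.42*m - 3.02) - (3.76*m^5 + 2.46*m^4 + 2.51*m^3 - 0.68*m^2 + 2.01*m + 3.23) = -2.68*m^5 - 6.08*m^4 - 2.38*m^3 + 2.82*m^2 - 4.43*m - 6.25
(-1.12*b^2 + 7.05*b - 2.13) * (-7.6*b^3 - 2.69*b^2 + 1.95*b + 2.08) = 8.512*b^5 - 50.5672*b^4 - 4.9605*b^3 + 17.1476*b^2 + 10.5105*b - 4.4304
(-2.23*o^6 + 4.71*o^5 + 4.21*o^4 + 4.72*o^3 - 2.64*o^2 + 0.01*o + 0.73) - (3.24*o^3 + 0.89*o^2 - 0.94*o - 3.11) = -2.23*o^6 + 4.71*o^5 + 4.21*o^4 + 1.48*o^3 - 3.53*o^2 + 0.95*o + 3.84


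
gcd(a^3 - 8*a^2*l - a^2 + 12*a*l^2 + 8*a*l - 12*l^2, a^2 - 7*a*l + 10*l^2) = a - 2*l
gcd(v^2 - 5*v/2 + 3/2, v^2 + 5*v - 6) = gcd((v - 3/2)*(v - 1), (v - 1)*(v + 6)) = v - 1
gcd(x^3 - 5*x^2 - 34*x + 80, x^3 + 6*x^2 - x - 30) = x^2 + 3*x - 10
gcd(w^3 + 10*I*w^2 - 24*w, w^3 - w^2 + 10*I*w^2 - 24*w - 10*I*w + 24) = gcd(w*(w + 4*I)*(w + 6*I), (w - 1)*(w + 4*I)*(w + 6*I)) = w^2 + 10*I*w - 24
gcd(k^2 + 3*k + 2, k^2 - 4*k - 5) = k + 1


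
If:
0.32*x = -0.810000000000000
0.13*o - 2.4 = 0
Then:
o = 18.46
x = -2.53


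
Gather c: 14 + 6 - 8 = 12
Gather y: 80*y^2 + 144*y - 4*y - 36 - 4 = 80*y^2 + 140*y - 40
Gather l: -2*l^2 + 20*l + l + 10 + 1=-2*l^2 + 21*l + 11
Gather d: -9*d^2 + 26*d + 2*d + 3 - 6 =-9*d^2 + 28*d - 3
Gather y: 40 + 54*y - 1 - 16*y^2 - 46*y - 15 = -16*y^2 + 8*y + 24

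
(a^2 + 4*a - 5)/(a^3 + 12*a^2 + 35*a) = (a - 1)/(a*(a + 7))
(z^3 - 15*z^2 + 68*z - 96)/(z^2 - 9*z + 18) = (z^2 - 12*z + 32)/(z - 6)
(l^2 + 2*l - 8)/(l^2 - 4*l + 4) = (l + 4)/(l - 2)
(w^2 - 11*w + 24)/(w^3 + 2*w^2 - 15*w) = (w - 8)/(w*(w + 5))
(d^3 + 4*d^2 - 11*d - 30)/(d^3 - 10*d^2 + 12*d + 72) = (d^2 + 2*d - 15)/(d^2 - 12*d + 36)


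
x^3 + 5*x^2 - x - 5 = (x - 1)*(x + 1)*(x + 5)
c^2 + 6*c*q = c*(c + 6*q)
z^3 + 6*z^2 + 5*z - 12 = (z - 1)*(z + 3)*(z + 4)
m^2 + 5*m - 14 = (m - 2)*(m + 7)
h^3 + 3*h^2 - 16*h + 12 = (h - 2)*(h - 1)*(h + 6)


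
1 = 1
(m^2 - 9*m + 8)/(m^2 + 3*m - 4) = (m - 8)/(m + 4)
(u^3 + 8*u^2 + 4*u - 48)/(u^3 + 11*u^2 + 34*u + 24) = (u - 2)/(u + 1)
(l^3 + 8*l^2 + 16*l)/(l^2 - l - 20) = l*(l + 4)/(l - 5)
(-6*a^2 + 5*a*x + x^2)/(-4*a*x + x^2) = (6*a^2 - 5*a*x - x^2)/(x*(4*a - x))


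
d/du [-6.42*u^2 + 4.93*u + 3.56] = 4.93 - 12.84*u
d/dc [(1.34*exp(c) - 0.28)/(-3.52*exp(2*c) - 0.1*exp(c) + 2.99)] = (4.7168*exp(2*c) - 1.9712*exp(c) + 3.9786)*exp(c)/(12.3904*exp(4*c) + 0.704*exp(3*c) - 21.0396*exp(2*c) - 0.598*exp(c) + 8.9401)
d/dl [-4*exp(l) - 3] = -4*exp(l)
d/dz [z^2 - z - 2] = 2*z - 1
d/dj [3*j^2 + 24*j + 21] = 6*j + 24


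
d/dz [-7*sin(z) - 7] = -7*cos(z)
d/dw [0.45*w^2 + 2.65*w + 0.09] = 0.9*w + 2.65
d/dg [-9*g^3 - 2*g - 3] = -27*g^2 - 2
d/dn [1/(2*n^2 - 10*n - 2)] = (5/2 - n)/(-n^2 + 5*n + 1)^2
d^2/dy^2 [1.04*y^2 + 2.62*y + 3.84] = 2.08000000000000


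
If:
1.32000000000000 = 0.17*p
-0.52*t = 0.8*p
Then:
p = 7.76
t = -11.95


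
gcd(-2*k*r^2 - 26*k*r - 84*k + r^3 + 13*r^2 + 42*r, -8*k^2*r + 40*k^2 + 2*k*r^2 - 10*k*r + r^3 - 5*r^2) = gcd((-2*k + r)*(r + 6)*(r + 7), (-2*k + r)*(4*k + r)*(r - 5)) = -2*k + r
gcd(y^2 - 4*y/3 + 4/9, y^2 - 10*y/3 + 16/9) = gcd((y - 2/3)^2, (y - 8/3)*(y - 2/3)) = y - 2/3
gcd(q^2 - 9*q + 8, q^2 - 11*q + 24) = q - 8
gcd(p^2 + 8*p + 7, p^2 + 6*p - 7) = p + 7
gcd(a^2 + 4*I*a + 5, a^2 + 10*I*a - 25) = a + 5*I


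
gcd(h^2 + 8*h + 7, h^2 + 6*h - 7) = h + 7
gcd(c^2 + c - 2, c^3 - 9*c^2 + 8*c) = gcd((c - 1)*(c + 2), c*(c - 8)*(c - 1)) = c - 1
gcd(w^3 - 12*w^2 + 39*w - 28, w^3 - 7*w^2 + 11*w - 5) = w - 1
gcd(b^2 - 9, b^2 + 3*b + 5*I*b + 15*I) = b + 3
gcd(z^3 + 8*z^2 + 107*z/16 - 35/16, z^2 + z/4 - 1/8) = z - 1/4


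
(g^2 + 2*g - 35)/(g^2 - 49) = (g - 5)/(g - 7)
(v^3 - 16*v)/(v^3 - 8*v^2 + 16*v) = (v + 4)/(v - 4)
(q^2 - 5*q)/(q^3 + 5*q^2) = (q - 5)/(q*(q + 5))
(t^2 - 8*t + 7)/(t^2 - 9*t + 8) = (t - 7)/(t - 8)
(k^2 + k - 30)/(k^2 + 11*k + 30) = (k - 5)/(k + 5)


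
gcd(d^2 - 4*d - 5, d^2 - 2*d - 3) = d + 1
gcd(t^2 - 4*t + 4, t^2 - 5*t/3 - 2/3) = t - 2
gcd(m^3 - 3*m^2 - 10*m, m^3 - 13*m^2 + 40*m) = m^2 - 5*m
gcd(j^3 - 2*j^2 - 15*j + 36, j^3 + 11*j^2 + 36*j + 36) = 1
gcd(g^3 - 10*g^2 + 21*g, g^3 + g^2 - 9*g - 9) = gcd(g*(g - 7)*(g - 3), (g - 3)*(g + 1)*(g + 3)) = g - 3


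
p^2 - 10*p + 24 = (p - 6)*(p - 4)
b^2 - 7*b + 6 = (b - 6)*(b - 1)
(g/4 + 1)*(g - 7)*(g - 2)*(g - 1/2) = g^4/4 - 11*g^3/8 - 39*g^2/8 + 67*g/4 - 7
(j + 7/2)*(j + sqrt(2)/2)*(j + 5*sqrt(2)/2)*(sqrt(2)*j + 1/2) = sqrt(2)*j^4 + 7*sqrt(2)*j^3/2 + 13*j^3/2 + 4*sqrt(2)*j^2 + 91*j^2/4 + 5*j/4 + 14*sqrt(2)*j + 35/8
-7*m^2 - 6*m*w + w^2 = (-7*m + w)*(m + w)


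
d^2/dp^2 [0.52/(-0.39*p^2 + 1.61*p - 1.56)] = (0.158184*p^2 - 0.653016*p - 0.52*(0.78*p - 1.61)*(1.56*p - 3.22) + 0.632736)/(0.39*p^2 - 1.61*p + 1.56)^3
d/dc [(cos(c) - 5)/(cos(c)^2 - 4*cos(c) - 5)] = sin(c)/(cos(c) + 1)^2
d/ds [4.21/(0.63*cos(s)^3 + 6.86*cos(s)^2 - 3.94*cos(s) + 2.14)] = (7.9569*cos(s)^2 + 57.7612*cos(s) - 16.5874)*sin(s)/(0.63*cos(s)^3 + 6.86*cos(s)^2 - 3.94*cos(s) + 2.14)^2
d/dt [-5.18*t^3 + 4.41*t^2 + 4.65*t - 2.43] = -15.54*t^2 + 8.82*t + 4.65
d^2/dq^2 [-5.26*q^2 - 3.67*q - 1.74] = -10.5200000000000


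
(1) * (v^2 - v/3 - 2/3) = v^2 - v/3 - 2/3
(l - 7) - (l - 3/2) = -11/2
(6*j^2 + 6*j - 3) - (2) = 6*j^2 + 6*j - 5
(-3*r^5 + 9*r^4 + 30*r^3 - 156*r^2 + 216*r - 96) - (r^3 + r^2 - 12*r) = -3*r^5 + 9*r^4 + 29*r^3 - 157*r^2 + 228*r - 96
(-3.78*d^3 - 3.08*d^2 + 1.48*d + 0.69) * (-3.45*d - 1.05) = 13.041*d^4 + 14.595*d^3 - 1.872*d^2 - 3.9345*d - 0.7245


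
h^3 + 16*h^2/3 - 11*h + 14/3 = (h - 1)*(h - 2/3)*(h + 7)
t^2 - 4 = (t - 2)*(t + 2)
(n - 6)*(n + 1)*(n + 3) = n^3 - 2*n^2 - 21*n - 18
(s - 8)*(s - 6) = s^2 - 14*s + 48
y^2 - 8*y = y*(y - 8)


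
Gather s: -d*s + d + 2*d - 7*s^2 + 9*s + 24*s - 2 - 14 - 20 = 3*d - 7*s^2 + s*(33 - d) - 36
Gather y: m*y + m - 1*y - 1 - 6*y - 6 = m + y*(m - 7) - 7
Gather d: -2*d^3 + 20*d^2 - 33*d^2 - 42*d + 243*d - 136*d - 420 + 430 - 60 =-2*d^3 - 13*d^2 + 65*d - 50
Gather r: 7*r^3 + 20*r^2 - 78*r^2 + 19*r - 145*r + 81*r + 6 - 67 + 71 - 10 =7*r^3 - 58*r^2 - 45*r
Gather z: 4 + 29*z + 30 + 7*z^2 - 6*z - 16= 7*z^2 + 23*z + 18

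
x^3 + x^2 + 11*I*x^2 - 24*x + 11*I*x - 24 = (x + 1)*(x + 3*I)*(x + 8*I)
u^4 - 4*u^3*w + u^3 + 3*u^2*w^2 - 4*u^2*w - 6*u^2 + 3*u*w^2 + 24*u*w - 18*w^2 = (u - 2)*(u + 3)*(u - 3*w)*(u - w)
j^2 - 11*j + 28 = (j - 7)*(j - 4)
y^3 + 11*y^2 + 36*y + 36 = (y + 2)*(y + 3)*(y + 6)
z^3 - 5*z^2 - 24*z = z*(z - 8)*(z + 3)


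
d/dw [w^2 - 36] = 2*w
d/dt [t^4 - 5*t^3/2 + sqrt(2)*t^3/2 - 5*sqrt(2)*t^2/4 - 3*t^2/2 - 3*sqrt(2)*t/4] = 4*t^3 - 15*t^2/2 + 3*sqrt(2)*t^2/2 - 5*sqrt(2)*t/2 - 3*t - 3*sqrt(2)/4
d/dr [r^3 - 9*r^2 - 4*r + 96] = 3*r^2 - 18*r - 4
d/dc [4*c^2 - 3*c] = 8*c - 3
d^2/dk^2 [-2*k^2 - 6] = -4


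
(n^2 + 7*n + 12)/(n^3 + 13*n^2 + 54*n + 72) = 1/(n + 6)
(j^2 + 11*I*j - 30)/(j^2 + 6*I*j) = (j + 5*I)/j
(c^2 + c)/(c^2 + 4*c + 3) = c/(c + 3)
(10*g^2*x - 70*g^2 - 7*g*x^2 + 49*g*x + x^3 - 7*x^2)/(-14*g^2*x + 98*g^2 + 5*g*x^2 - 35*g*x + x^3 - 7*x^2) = (-5*g + x)/(7*g + x)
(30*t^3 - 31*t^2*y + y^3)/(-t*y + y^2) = -30*t^2/y + t + y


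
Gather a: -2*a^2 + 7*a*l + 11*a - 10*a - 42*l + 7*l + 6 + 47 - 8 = -2*a^2 + a*(7*l + 1) - 35*l + 45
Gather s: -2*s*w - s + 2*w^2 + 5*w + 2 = s*(-2*w - 1) + 2*w^2 + 5*w + 2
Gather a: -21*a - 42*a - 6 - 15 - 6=-63*a - 27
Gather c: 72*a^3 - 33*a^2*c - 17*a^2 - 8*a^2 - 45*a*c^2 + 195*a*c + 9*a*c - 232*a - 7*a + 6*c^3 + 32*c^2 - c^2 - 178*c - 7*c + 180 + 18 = 72*a^3 - 25*a^2 - 239*a + 6*c^3 + c^2*(31 - 45*a) + c*(-33*a^2 + 204*a - 185) + 198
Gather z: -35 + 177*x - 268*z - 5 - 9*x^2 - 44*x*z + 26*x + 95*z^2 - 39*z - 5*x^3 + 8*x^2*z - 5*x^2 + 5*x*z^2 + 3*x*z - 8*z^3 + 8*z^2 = -5*x^3 - 14*x^2 + 203*x - 8*z^3 + z^2*(5*x + 103) + z*(8*x^2 - 41*x - 307) - 40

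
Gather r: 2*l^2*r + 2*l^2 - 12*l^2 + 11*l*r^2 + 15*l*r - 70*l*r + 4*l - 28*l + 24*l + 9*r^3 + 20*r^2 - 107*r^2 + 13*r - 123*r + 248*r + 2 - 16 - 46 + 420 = -10*l^2 + 9*r^3 + r^2*(11*l - 87) + r*(2*l^2 - 55*l + 138) + 360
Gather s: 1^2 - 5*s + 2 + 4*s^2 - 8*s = 4*s^2 - 13*s + 3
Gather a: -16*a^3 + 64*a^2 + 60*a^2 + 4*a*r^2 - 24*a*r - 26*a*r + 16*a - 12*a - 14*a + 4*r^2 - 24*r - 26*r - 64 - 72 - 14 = -16*a^3 + 124*a^2 + a*(4*r^2 - 50*r - 10) + 4*r^2 - 50*r - 150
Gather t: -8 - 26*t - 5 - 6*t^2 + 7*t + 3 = -6*t^2 - 19*t - 10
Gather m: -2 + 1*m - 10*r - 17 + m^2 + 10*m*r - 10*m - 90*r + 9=m^2 + m*(10*r - 9) - 100*r - 10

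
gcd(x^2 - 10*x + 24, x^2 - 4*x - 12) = x - 6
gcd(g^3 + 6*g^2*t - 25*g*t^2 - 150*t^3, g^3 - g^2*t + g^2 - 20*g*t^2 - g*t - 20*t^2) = -g + 5*t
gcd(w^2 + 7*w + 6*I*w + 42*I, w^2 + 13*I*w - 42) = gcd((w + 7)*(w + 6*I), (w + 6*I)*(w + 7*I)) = w + 6*I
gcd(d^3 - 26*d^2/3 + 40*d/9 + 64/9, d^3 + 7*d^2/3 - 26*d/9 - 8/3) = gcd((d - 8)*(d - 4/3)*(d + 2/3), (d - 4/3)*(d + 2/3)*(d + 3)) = d^2 - 2*d/3 - 8/9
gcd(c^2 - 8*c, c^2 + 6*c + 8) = 1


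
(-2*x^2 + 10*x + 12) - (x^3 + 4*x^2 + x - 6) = -x^3 - 6*x^2 + 9*x + 18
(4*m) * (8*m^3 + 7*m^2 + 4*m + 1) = 32*m^4 + 28*m^3 + 16*m^2 + 4*m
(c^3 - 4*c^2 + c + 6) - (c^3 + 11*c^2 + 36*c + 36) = -15*c^2 - 35*c - 30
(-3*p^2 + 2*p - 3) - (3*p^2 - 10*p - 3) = -6*p^2 + 12*p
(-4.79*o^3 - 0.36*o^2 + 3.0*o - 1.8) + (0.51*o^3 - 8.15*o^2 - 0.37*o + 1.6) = -4.28*o^3 - 8.51*o^2 + 2.63*o - 0.2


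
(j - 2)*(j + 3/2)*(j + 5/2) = j^3 + 2*j^2 - 17*j/4 - 15/2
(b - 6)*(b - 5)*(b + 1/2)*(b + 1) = b^4 - 19*b^3/2 + 14*b^2 + 79*b/2 + 15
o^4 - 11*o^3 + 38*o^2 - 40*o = o*(o - 5)*(o - 4)*(o - 2)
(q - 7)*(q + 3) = q^2 - 4*q - 21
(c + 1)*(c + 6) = c^2 + 7*c + 6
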